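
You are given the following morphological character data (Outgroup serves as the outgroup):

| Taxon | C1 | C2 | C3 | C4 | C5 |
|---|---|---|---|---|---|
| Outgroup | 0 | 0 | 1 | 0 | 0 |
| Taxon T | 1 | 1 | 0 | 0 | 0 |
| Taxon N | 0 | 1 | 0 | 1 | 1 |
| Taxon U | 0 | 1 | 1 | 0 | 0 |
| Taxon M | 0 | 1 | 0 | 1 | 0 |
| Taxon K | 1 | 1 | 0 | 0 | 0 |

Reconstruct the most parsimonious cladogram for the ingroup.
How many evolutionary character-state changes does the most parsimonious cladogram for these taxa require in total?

5

Character polarity is set by the outgroup: the derived state is whichever differs from the outgroup's state, so for C3 the derived state is '0', and for the remaining characters it is '1'.
C1 (derived state '1') is shared by Taxon K and Taxon T — a synapomorphy uniting that clade.
C2 (derived state '1') is shared by all ingroup taxa — unites the whole ingroup.
C3: derived state '0' in Taxon K, Taxon M, Taxon N, and Taxon T only — synapomorphy for {Taxon K, Taxon M, Taxon N, Taxon T}.
Only Taxon M and Taxon N show the derived state '1' for C4, supporting them as a clade.
C5: derived state '1' in Taxon N only — an autapomorphy, so it tells us nothing about relationships among taxa.
Most parsimonious ingroup topology: (((Taxon T,Taxon K),(Taxon N,Taxon M)),Taxon U).
Changes per character on this tree: C1: 1; C2: 1; C3: 1; C4: 1; C5: 1.
Total = 5.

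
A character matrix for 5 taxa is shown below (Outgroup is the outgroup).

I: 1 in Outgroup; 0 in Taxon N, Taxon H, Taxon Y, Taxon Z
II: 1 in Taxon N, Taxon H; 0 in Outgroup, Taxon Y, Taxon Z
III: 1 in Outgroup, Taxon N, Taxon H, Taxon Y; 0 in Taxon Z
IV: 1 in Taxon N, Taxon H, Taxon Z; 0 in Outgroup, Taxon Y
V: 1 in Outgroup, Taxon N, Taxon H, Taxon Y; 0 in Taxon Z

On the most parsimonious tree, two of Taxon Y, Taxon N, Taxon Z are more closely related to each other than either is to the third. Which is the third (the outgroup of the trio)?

Taxon Y

Character polarity is set by the outgroup: the derived state is whichever differs from the outgroup's state, so for I, III, V the derived state is '0', and for the remaining characters it is '1'.
All ingroup taxa share the derived state '0' for I; it defines the ingroup but does not resolve relationships within it.
II: derived state '1' in Taxon H and Taxon N only — synapomorphy for {Taxon H, Taxon N}.
III: derived state '0' in Taxon Z only — an autapomorphy, so it tells us nothing about relationships among taxa.
Only Taxon H, Taxon N, and Taxon Z show the derived state '1' for IV, supporting them as a clade.
V (derived state '0') is unique to Taxon Z (autapomorphy; uninformative for grouping).
Most parsimonious ingroup topology: (((Taxon N,Taxon H),Taxon Z),Taxon Y).
Taxon Z and Taxon N share a more recent common ancestor with each other than either does with Taxon Y, so Taxon Y is the least closely related of the three.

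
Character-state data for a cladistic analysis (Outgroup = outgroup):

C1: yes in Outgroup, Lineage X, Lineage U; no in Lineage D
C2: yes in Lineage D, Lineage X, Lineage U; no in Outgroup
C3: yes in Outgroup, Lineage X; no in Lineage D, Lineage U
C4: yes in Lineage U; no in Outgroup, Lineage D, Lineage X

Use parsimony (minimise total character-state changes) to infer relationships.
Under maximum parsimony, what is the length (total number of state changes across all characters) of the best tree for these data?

Character polarity is set by the outgroup: the derived state is whichever differs from the outgroup's state, so for C1, C3 the derived state is 'no', and for the remaining characters it is 'yes'.
C1 (derived state 'no') is unique to Lineage D (autapomorphy; uninformative for grouping).
C2 (derived state 'yes') is shared by all ingroup taxa — unites the whole ingroup.
Only Lineage D and Lineage U show the derived state 'no' for C3, supporting them as a clade.
C4: derived state 'yes' in Lineage U only — an autapomorphy, so it tells us nothing about relationships among taxa.
Most parsimonious ingroup topology: ((Lineage D,Lineage U),Lineage X).
Changes per character on this tree: C1: 1; C2: 1; C3: 1; C4: 1.
Total = 4.

4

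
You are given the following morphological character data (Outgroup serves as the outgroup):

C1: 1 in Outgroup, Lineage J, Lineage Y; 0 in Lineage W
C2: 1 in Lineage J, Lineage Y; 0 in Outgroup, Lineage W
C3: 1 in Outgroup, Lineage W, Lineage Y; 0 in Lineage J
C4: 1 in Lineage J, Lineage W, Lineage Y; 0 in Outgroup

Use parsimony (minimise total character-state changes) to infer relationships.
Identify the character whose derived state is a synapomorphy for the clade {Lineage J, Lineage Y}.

Character polarity is set by the outgroup: the derived state is whichever differs from the outgroup's state, so for C1, C3 the derived state is '0', and for the remaining characters it is '1'.
C1 (derived state '0') is unique to Lineage W (autapomorphy; uninformative for grouping).
C2: derived state '1' in Lineage J and Lineage Y only — synapomorphy for {Lineage J, Lineage Y}.
C3 (derived state '0') is unique to Lineage J (autapomorphy; uninformative for grouping).
C4 (derived state '1') is shared by all ingroup taxa — unites the whole ingroup.
Most parsimonious ingroup topology: ((Lineage Y,Lineage J),Lineage W).
The clade {Lineage J, Lineage Y} is supported by C2: its derived state '1' occurs in exactly those taxa and in no other taxon (including the outgroup).

C2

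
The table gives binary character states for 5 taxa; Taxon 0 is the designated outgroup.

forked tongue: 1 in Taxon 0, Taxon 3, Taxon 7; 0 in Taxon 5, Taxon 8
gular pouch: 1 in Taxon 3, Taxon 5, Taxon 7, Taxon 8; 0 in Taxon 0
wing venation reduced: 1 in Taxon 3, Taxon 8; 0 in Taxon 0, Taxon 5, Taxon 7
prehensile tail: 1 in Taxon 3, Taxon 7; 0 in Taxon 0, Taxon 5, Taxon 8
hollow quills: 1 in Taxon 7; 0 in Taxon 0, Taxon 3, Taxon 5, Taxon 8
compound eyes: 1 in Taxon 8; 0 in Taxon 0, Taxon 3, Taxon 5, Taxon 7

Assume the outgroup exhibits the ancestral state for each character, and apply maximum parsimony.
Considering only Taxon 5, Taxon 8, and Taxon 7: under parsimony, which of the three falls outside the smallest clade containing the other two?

Taxon 7

Character polarity is set by the outgroup: the derived state is whichever differs from the outgroup's state, so for forked tongue the derived state is '0', and for the remaining characters it is '1'.
forked tongue (derived state '0') is shared by Taxon 5 and Taxon 8 — a synapomorphy uniting that clade.
All ingroup taxa share the derived state '1' for gular pouch; it defines the ingroup but does not resolve relationships within it.
wing venation reduced (state '1') occurs in Taxon 3 and Taxon 8 but conflicts with the nesting implied by the other characters — most parsimoniously interpreted as homoplasy.
Only Taxon 3 and Taxon 7 show the derived state '1' for prehensile tail, supporting them as a clade.
hollow quills (derived state '1') is unique to Taxon 7 (autapomorphy; uninformative for grouping).
compound eyes (derived state '1') is unique to Taxon 8 (autapomorphy; uninformative for grouping).
Most parsimonious ingroup topology: ((Taxon 3,Taxon 7),(Taxon 5,Taxon 8)).
Taxon 8 and Taxon 5 share a more recent common ancestor with each other than either does with Taxon 7, so Taxon 7 is the least closely related of the three.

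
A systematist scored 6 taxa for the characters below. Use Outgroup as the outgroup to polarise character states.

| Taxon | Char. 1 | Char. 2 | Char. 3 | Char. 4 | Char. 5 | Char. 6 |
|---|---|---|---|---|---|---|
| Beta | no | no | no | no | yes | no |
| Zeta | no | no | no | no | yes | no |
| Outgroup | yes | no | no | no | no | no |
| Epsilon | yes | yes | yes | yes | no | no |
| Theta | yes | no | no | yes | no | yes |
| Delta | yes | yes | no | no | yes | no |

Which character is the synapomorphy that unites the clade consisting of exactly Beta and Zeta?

Character polarity is set by the outgroup: the derived state is whichever differs from the outgroup's state, so for Char. 1 the derived state is 'no', and for the remaining characters it is 'yes'.
Char. 1 (derived state 'no') is shared by Beta and Zeta — a synapomorphy uniting that clade.
Char. 2 (state 'yes') occurs in Delta and Epsilon but conflicts with the nesting implied by the other characters — most parsimoniously interpreted as homoplasy.
Char. 3: derived state 'yes' in Epsilon only — an autapomorphy, so it tells us nothing about relationships among taxa.
Char. 4 (derived state 'yes') is shared by Epsilon and Theta — a synapomorphy uniting that clade.
Only Beta, Delta, and Zeta show the derived state 'yes' for Char. 5, supporting them as a clade.
Char. 6: derived state 'yes' in Theta only — an autapomorphy, so it tells us nothing about relationships among taxa.
Most parsimonious ingroup topology: (((Zeta,Beta),Delta),(Theta,Epsilon)).
The clade {Beta, Zeta} is supported by Char. 1: its derived state 'no' occurs in exactly those taxa and in no other taxon (including the outgroup).

Char. 1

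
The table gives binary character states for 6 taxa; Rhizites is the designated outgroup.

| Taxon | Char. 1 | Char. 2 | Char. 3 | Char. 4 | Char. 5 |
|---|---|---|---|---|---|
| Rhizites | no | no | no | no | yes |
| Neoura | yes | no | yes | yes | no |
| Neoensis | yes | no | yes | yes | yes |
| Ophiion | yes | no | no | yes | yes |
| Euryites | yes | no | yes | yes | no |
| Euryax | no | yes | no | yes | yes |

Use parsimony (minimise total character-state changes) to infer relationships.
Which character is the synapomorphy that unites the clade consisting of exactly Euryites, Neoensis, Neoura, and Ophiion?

Char. 1

Character polarity is set by the outgroup: the derived state is whichever differs from the outgroup's state, so for Char. 5 the derived state is 'no', and for the remaining characters it is 'yes'.
Char. 1: derived state 'yes' in Euryites, Neoensis, Neoura, and Ophiion only — synapomorphy for {Euryites, Neoensis, Neoura, Ophiion}.
Char. 2 (derived state 'yes') is unique to Euryax (autapomorphy; uninformative for grouping).
Only Euryites, Neoensis, and Neoura show the derived state 'yes' for Char. 3, supporting them as a clade.
All ingroup taxa share the derived state 'yes' for Char. 4; it defines the ingroup but does not resolve relationships within it.
Only Euryites and Neoura show the derived state 'no' for Char. 5, supporting them as a clade.
Most parsimonious ingroup topology: ((Ophiion,(Neoensis,(Neoura,Euryites))),Euryax).
The clade {Euryites, Neoensis, Neoura, Ophiion} is supported by Char. 1: its derived state 'yes' occurs in exactly those taxa and in no other taxon (including the outgroup).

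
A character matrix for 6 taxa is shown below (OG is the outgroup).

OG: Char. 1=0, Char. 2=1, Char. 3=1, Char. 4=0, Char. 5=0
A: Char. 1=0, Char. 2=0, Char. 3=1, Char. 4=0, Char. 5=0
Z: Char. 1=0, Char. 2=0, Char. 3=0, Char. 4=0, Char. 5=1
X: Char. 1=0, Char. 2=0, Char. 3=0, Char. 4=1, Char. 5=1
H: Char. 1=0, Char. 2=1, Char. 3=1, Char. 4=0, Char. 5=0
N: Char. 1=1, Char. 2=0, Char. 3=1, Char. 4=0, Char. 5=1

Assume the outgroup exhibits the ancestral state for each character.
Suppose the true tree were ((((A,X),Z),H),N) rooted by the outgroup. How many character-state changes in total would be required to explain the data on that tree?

Map each character onto ((((A,X),Z),H),N) (rooted by OG) and count the minimum state changes it requires (Fitch parsimony):
Char. 1: 1; Char. 2: 2; Char. 3: 2; Char. 4: 1; Char. 5: 3.
Total tree length = 9.

9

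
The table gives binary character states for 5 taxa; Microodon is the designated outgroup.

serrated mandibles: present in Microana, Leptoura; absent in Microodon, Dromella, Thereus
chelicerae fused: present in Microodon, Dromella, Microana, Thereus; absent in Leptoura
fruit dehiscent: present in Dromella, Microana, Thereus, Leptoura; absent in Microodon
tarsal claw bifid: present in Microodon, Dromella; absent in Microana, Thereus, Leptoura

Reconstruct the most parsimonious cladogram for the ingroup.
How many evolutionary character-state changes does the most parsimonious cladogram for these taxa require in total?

Character polarity is set by the outgroup: the derived state is whichever differs from the outgroup's state, so for chelicerae fused, tarsal claw bifid the derived state is 'absent', and for the remaining characters it is 'present'.
serrated mandibles (derived state 'present') is shared by Leptoura and Microana — a synapomorphy uniting that clade.
chelicerae fused (derived state 'absent') is unique to Leptoura (autapomorphy; uninformative for grouping).
fruit dehiscent (derived state 'present') is shared by all ingroup taxa — unites the whole ingroup.
tarsal claw bifid: derived state 'absent' in Leptoura, Microana, and Thereus only — synapomorphy for {Leptoura, Microana, Thereus}.
Most parsimonious ingroup topology: (Dromella,((Microana,Leptoura),Thereus)).
Changes per character on this tree: serrated mandibles: 1; chelicerae fused: 1; fruit dehiscent: 1; tarsal claw bifid: 1.
Total = 4.

4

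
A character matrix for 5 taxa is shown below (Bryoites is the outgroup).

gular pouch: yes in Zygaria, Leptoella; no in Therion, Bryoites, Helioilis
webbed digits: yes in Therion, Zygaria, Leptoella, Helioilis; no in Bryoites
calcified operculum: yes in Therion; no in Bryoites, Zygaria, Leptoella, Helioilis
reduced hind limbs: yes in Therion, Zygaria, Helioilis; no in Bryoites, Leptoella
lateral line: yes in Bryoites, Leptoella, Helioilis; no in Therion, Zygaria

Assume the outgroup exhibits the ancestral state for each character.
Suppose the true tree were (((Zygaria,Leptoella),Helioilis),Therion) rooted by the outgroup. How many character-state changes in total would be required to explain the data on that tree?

Map each character onto (((Zygaria,Leptoella),Helioilis),Therion) (rooted by Bryoites) and count the minimum state changes it requires (Fitch parsimony):
gular pouch: 1; webbed digits: 1; calcified operculum: 1; reduced hind limbs: 2; lateral line: 2.
Total tree length = 7.

7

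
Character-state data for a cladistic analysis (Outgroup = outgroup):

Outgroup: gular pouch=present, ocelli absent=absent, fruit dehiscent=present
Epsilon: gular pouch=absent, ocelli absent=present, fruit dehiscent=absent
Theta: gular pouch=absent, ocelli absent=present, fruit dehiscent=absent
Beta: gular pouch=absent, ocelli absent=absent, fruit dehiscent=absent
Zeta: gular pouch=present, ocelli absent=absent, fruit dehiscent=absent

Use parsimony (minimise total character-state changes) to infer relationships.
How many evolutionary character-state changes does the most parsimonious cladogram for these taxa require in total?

Character polarity is set by the outgroup: the derived state is whichever differs from the outgroup's state, so for gular pouch, fruit dehiscent the derived state is 'absent', and for the remaining characters it is 'present'.
Only Beta, Epsilon, and Theta show the derived state 'absent' for gular pouch, supporting them as a clade.
ocelli absent: derived state 'present' in Epsilon and Theta only — synapomorphy for {Epsilon, Theta}.
fruit dehiscent (derived state 'absent') is shared by all ingroup taxa — unites the whole ingroup.
Most parsimonious ingroup topology: (((Epsilon,Theta),Beta),Zeta).
Changes per character on this tree: gular pouch: 1; ocelli absent: 1; fruit dehiscent: 1.
Total = 3.

3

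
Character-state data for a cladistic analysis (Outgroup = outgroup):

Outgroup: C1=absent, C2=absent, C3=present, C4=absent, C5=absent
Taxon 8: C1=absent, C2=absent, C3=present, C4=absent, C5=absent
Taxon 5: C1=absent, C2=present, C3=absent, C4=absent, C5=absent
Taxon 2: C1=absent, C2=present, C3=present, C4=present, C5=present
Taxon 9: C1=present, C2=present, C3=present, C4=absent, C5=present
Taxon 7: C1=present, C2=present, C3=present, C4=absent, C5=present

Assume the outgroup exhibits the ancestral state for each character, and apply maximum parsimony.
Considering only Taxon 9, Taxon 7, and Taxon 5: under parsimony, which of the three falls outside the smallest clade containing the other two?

Character polarity is set by the outgroup: the derived state is whichever differs from the outgroup's state, so for C3 the derived state is 'absent', and for the remaining characters it is 'present'.
C1 (derived state 'present') is shared by Taxon 7 and Taxon 9 — a synapomorphy uniting that clade.
C2: derived state 'present' in Taxon 2, Taxon 5, Taxon 7, and Taxon 9 only — synapomorphy for {Taxon 2, Taxon 5, Taxon 7, Taxon 9}.
C3: derived state 'absent' in Taxon 5 only — an autapomorphy, so it tells us nothing about relationships among taxa.
C4 (derived state 'present') is unique to Taxon 2 (autapomorphy; uninformative for grouping).
Only Taxon 2, Taxon 7, and Taxon 9 show the derived state 'present' for C5, supporting them as a clade.
Most parsimonious ingroup topology: (Taxon 8,(Taxon 5,(Taxon 2,(Taxon 9,Taxon 7)))).
Taxon 7 and Taxon 9 share a more recent common ancestor with each other than either does with Taxon 5, so Taxon 5 is the least closely related of the three.

Taxon 5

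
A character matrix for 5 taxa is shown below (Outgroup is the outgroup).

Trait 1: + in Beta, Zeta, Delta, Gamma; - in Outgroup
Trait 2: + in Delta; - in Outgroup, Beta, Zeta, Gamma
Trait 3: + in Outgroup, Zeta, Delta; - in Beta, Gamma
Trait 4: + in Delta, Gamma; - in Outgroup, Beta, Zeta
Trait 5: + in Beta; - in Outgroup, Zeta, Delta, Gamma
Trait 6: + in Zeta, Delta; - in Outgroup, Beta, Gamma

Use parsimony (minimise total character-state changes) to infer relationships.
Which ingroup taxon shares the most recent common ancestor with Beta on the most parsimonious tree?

Gamma

Character polarity is set by the outgroup: the derived state is whichever differs from the outgroup's state, so for Trait 3 the derived state is '-', and for the remaining characters it is '+'.
Trait 1 (derived state '+') is shared by all ingroup taxa — unites the whole ingroup.
Trait 2: derived state '+' in Delta only — an autapomorphy, so it tells us nothing about relationships among taxa.
Only Beta and Gamma show the derived state '-' for Trait 3, supporting them as a clade.
Trait 4 (state '+') occurs in Delta and Gamma but conflicts with the nesting implied by the other characters — most parsimoniously interpreted as homoplasy.
Trait 5 (derived state '+') is unique to Beta (autapomorphy; uninformative for grouping).
Only Delta and Zeta show the derived state '+' for Trait 6, supporting them as a clade.
Most parsimonious ingroup topology: ((Beta,Gamma),(Zeta,Delta)).
Beta and Gamma form a cherry on this tree, so they are sister taxa.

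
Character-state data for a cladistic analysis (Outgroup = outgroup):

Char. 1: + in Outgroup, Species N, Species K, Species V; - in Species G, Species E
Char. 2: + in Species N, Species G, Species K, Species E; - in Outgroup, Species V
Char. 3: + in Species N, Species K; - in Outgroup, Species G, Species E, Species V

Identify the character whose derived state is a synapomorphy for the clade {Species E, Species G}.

Character polarity is set by the outgroup: the derived state is whichever differs from the outgroup's state, so for Char. 1 the derived state is '-', and for the remaining characters it is '+'.
Only Species E and Species G show the derived state '-' for Char. 1, supporting them as a clade.
Char. 2: derived state '+' in Species E, Species G, Species K, and Species N only — synapomorphy for {Species E, Species G, Species K, Species N}.
Only Species K and Species N show the derived state '+' for Char. 3, supporting them as a clade.
Most parsimonious ingroup topology: (((Species N,Species K),(Species G,Species E)),Species V).
The clade {Species E, Species G} is supported by Char. 1: its derived state '-' occurs in exactly those taxa and in no other taxon (including the outgroup).

Char. 1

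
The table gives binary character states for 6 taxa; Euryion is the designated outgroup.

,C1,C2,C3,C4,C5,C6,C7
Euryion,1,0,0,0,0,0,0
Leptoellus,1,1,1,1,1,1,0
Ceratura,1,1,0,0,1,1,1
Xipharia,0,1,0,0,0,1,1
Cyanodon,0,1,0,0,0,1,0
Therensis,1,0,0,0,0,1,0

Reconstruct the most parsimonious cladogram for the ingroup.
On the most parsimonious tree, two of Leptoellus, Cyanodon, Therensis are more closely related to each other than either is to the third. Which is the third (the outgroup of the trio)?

Therensis

Character polarity is set by the outgroup: the derived state is whichever differs from the outgroup's state, so for C1 the derived state is '0', and for the remaining characters it is '1'.
C1 (derived state '0') is shared by Cyanodon and Xipharia — a synapomorphy uniting that clade.
Only Ceratura, Cyanodon, Leptoellus, and Xipharia show the derived state '1' for C2, supporting them as a clade.
C3: derived state '1' in Leptoellus only — an autapomorphy, so it tells us nothing about relationships among taxa.
C4: derived state '1' in Leptoellus only — an autapomorphy, so it tells us nothing about relationships among taxa.
C5: derived state '1' in Ceratura and Leptoellus only — synapomorphy for {Ceratura, Leptoellus}.
All ingroup taxa share the derived state '1' for C6; it defines the ingroup but does not resolve relationships within it.
C7 groups Ceratura and Xipharia, which is incompatible with the clades supported by the remaining characters; treating it as convergent (homoplasy) costs fewer steps than any alternative tree.
Most parsimonious ingroup topology: (((Leptoellus,Ceratura),(Xipharia,Cyanodon)),Therensis).
Leptoellus and Cyanodon share a more recent common ancestor with each other than either does with Therensis, so Therensis is the least closely related of the three.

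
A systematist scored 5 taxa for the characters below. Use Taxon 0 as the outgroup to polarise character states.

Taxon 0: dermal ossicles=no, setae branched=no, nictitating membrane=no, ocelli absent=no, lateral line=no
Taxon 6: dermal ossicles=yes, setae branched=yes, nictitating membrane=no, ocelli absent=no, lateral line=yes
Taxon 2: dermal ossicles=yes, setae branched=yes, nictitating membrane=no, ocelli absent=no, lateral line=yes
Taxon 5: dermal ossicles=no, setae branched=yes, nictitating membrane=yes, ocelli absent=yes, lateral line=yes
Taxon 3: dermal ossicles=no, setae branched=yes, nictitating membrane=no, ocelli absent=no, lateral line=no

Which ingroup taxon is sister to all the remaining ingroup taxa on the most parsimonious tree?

The outgroup has state 'no' for every character, so 'yes' is the derived state throughout.
dermal ossicles: derived state 'yes' in Taxon 2 and Taxon 6 only — synapomorphy for {Taxon 2, Taxon 6}.
All ingroup taxa share the derived state 'yes' for setae branched; it defines the ingroup but does not resolve relationships within it.
nictitating membrane: derived state 'yes' in Taxon 5 only — an autapomorphy, so it tells us nothing about relationships among taxa.
ocelli absent: derived state 'yes' in Taxon 5 only — an autapomorphy, so it tells us nothing about relationships among taxa.
lateral line: derived state 'yes' in Taxon 2, Taxon 5, and Taxon 6 only — synapomorphy for {Taxon 2, Taxon 5, Taxon 6}.
Most parsimonious ingroup topology: (((Taxon 6,Taxon 2),Taxon 5),Taxon 3).
Taxon 3 is sister to the clade containing all other ingroup taxa, so it is the earliest-diverging (most basal) ingroup lineage.

Taxon 3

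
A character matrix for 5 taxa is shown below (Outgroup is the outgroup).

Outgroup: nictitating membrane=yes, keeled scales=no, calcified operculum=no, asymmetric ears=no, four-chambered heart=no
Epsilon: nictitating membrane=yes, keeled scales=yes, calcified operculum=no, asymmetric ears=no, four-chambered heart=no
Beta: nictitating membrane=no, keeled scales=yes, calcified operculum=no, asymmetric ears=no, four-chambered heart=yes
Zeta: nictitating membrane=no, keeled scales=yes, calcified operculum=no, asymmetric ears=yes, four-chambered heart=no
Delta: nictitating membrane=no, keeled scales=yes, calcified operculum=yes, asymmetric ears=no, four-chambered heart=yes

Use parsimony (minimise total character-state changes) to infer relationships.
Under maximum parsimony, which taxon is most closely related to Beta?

Delta

Character polarity is set by the outgroup: the derived state is whichever differs from the outgroup's state, so for nictitating membrane the derived state is 'no', and for the remaining characters it is 'yes'.
Only Beta, Delta, and Zeta show the derived state 'no' for nictitating membrane, supporting them as a clade.
keeled scales (derived state 'yes') is shared by all ingroup taxa — unites the whole ingroup.
calcified operculum: derived state 'yes' in Delta only — an autapomorphy, so it tells us nothing about relationships among taxa.
asymmetric ears: derived state 'yes' in Zeta only — an autapomorphy, so it tells us nothing about relationships among taxa.
four-chambered heart (derived state 'yes') is shared by Beta and Delta — a synapomorphy uniting that clade.
Most parsimonious ingroup topology: (Epsilon,((Beta,Delta),Zeta)).
Beta and Delta form a cherry on this tree, so they are sister taxa.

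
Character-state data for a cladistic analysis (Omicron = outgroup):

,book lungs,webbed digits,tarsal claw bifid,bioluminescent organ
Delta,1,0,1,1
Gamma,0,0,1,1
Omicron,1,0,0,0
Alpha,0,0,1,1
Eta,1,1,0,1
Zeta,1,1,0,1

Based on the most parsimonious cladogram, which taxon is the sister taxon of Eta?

Character polarity is set by the outgroup: the derived state is whichever differs from the outgroup's state, so for book lungs the derived state is '0', and for the remaining characters it is '1'.
book lungs (derived state '0') is shared by Alpha and Gamma — a synapomorphy uniting that clade.
Only Eta and Zeta show the derived state '1' for webbed digits, supporting them as a clade.
Only Alpha, Delta, and Gamma show the derived state '1' for tarsal claw bifid, supporting them as a clade.
All ingroup taxa share the derived state '1' for bioluminescent organ; it defines the ingroup but does not resolve relationships within it.
Most parsimonious ingroup topology: ((Eta,Zeta),(Delta,(Gamma,Alpha))).
Eta and Zeta form a cherry on this tree, so they are sister taxa.

Zeta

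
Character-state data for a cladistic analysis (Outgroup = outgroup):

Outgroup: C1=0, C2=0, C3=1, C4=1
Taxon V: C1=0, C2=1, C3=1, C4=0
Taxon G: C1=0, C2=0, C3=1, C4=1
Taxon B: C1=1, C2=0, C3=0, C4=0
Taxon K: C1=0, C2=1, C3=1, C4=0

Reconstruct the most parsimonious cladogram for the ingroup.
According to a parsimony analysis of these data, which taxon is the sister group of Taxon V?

Taxon K

Character polarity is set by the outgroup: the derived state is whichever differs from the outgroup's state, so for C3, C4 the derived state is '0', and for the remaining characters it is '1'.
C1: derived state '1' in Taxon B only — an autapomorphy, so it tells us nothing about relationships among taxa.
C2 (derived state '1') is shared by Taxon K and Taxon V — a synapomorphy uniting that clade.
C3: derived state '0' in Taxon B only — an autapomorphy, so it tells us nothing about relationships among taxa.
C4: derived state '0' in Taxon B, Taxon K, and Taxon V only — synapomorphy for {Taxon B, Taxon K, Taxon V}.
Most parsimonious ingroup topology: (((Taxon V,Taxon K),Taxon B),Taxon G).
Taxon V and Taxon K form a cherry on this tree, so they are sister taxa.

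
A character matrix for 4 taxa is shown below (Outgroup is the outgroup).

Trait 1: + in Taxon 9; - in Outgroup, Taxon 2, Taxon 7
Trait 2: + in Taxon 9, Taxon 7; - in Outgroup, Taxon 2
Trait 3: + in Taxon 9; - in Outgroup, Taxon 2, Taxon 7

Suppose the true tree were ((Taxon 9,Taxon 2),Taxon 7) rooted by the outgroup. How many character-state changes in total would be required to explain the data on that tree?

4

Map each character onto ((Taxon 9,Taxon 2),Taxon 7) (rooted by Outgroup) and count the minimum state changes it requires (Fitch parsimony):
Trait 1: 1; Trait 2: 2; Trait 3: 1.
Total tree length = 4.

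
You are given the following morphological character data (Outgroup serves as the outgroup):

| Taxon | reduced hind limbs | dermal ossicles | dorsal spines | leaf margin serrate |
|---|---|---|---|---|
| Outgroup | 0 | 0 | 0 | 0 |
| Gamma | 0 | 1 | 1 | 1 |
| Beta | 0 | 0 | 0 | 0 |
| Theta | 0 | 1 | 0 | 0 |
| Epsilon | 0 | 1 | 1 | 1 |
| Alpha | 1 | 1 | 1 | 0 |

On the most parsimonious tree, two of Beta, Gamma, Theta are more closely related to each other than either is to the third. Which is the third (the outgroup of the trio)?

Beta

The outgroup has state '0' for every character, so '1' is the derived state throughout.
reduced hind limbs (derived state '1') is unique to Alpha (autapomorphy; uninformative for grouping).
dermal ossicles: derived state '1' in Alpha, Epsilon, Gamma, and Theta only — synapomorphy for {Alpha, Epsilon, Gamma, Theta}.
Only Alpha, Epsilon, and Gamma show the derived state '1' for dorsal spines, supporting them as a clade.
leaf margin serrate (derived state '1') is shared by Epsilon and Gamma — a synapomorphy uniting that clade.
Most parsimonious ingroup topology: ((((Gamma,Epsilon),Alpha),Theta),Beta).
Gamma and Theta share a more recent common ancestor with each other than either does with Beta, so Beta is the least closely related of the three.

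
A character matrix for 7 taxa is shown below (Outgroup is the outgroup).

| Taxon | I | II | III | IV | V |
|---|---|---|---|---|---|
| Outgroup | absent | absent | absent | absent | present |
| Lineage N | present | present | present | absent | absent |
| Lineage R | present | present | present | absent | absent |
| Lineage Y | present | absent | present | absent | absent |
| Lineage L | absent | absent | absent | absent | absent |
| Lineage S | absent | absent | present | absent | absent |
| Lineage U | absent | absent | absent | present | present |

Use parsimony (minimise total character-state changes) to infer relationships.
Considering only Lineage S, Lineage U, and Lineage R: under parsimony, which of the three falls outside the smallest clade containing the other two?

Character polarity is set by the outgroup: the derived state is whichever differs from the outgroup's state, so for V the derived state is 'absent', and for the remaining characters it is 'present'.
I (derived state 'present') is shared by Lineage N, Lineage R, and Lineage Y — a synapomorphy uniting that clade.
II (derived state 'present') is shared by Lineage N and Lineage R — a synapomorphy uniting that clade.
III: derived state 'present' in Lineage N, Lineage R, Lineage S, and Lineage Y only — synapomorphy for {Lineage N, Lineage R, Lineage S, Lineage Y}.
IV: derived state 'present' in Lineage U only — an autapomorphy, so it tells us nothing about relationships among taxa.
Only Lineage L, Lineage N, Lineage R, Lineage S, and Lineage Y show the derived state 'absent' for V, supporting them as a clade.
Most parsimonious ingroup topology: (((((Lineage N,Lineage R),Lineage Y),Lineage S),Lineage L),Lineage U).
Lineage R and Lineage S share a more recent common ancestor with each other than either does with Lineage U, so Lineage U is the least closely related of the three.

Lineage U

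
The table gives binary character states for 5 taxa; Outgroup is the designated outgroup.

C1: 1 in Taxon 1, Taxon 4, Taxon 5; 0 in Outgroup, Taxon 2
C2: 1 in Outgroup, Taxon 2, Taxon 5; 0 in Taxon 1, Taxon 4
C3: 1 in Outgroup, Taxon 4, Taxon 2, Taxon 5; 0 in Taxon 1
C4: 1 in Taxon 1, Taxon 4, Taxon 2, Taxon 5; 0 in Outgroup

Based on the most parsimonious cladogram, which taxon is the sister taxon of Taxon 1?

Character polarity is set by the outgroup: the derived state is whichever differs from the outgroup's state, so for C2, C3 the derived state is '0', and for the remaining characters it is '1'.
Only Taxon 1, Taxon 4, and Taxon 5 show the derived state '1' for C1, supporting them as a clade.
C2: derived state '0' in Taxon 1 and Taxon 4 only — synapomorphy for {Taxon 1, Taxon 4}.
C3 (derived state '0') is unique to Taxon 1 (autapomorphy; uninformative for grouping).
All ingroup taxa share the derived state '1' for C4; it defines the ingroup but does not resolve relationships within it.
Most parsimonious ingroup topology: (((Taxon 1,Taxon 4),Taxon 5),Taxon 2).
Taxon 1 and Taxon 4 form a cherry on this tree, so they are sister taxa.

Taxon 4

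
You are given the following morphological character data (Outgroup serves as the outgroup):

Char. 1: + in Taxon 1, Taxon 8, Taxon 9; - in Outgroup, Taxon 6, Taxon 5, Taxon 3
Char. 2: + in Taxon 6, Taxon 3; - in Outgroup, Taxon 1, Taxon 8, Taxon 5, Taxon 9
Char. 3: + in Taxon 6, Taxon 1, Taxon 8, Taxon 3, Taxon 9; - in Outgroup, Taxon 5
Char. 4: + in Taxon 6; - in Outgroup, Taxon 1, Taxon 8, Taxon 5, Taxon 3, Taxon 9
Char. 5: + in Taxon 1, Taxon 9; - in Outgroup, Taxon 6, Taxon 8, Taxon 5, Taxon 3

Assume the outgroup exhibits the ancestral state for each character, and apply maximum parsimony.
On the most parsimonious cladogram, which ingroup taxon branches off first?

Taxon 5

The outgroup has state '-' for every character, so '+' is the derived state throughout.
Char. 1: derived state '+' in Taxon 1, Taxon 8, and Taxon 9 only — synapomorphy for {Taxon 1, Taxon 8, Taxon 9}.
Only Taxon 3 and Taxon 6 show the derived state '+' for Char. 2, supporting them as a clade.
Char. 3 (derived state '+') is shared by Taxon 1, Taxon 3, Taxon 6, Taxon 8, and Taxon 9 — a synapomorphy uniting that clade.
Char. 4 (derived state '+') is unique to Taxon 6 (autapomorphy; uninformative for grouping).
Only Taxon 1 and Taxon 9 show the derived state '+' for Char. 5, supporting them as a clade.
Most parsimonious ingroup topology: (((Taxon 6,Taxon 3),((Taxon 1,Taxon 9),Taxon 8)),Taxon 5).
Taxon 5 is sister to the clade containing all other ingroup taxa, so it is the earliest-diverging (most basal) ingroup lineage.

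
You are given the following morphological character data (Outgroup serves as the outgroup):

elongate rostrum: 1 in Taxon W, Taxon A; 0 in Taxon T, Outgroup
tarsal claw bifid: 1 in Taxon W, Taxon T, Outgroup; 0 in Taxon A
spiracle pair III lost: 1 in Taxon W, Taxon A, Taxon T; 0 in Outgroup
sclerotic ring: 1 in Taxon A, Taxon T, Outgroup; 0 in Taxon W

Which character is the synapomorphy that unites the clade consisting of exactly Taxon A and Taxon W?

Character polarity is set by the outgroup: the derived state is whichever differs from the outgroup's state, so for tarsal claw bifid, sclerotic ring the derived state is '0', and for the remaining characters it is '1'.
elongate rostrum (derived state '1') is shared by Taxon A and Taxon W — a synapomorphy uniting that clade.
tarsal claw bifid (derived state '0') is unique to Taxon A (autapomorphy; uninformative for grouping).
All ingroup taxa share the derived state '1' for spiracle pair III lost; it defines the ingroup but does not resolve relationships within it.
sclerotic ring (derived state '0') is unique to Taxon W (autapomorphy; uninformative for grouping).
Most parsimonious ingroup topology: ((Taxon A,Taxon W),Taxon T).
The clade {Taxon A, Taxon W} is supported by elongate rostrum: its derived state '1' occurs in exactly those taxa and in no other taxon (including the outgroup).

elongate rostrum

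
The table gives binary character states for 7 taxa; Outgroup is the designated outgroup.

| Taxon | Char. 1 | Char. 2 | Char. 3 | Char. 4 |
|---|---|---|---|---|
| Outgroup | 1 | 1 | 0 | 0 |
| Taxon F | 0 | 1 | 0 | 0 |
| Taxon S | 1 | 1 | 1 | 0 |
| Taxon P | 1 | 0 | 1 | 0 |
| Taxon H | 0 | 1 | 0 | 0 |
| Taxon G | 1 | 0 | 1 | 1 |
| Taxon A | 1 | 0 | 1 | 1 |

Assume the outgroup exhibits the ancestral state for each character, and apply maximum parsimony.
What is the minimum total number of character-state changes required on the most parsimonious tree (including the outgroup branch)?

4

Character polarity is set by the outgroup: the derived state is whichever differs from the outgroup's state, so for Char. 1, Char. 2 the derived state is '0', and for the remaining characters it is '1'.
Char. 1: derived state '0' in Taxon F and Taxon H only — synapomorphy for {Taxon F, Taxon H}.
Only Taxon A, Taxon G, and Taxon P show the derived state '0' for Char. 2, supporting them as a clade.
Only Taxon A, Taxon G, Taxon P, and Taxon S show the derived state '1' for Char. 3, supporting them as a clade.
Only Taxon A and Taxon G show the derived state '1' for Char. 4, supporting them as a clade.
Most parsimonious ingroup topology: ((Taxon F,Taxon H),(Taxon S,(Taxon P,(Taxon G,Taxon A)))).
Changes per character on this tree: Char. 1: 1; Char. 2: 1; Char. 3: 1; Char. 4: 1.
Total = 4.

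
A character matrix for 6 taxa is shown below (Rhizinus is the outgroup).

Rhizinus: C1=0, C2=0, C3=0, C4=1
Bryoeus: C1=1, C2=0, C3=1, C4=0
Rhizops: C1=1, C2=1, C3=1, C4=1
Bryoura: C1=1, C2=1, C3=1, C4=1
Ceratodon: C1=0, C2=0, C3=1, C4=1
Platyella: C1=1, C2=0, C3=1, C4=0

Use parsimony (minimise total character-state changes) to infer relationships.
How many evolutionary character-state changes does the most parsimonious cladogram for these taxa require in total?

4

Character polarity is set by the outgroup: the derived state is whichever differs from the outgroup's state, so for C4 the derived state is '0', and for the remaining characters it is '1'.
C1 (derived state '1') is shared by Bryoeus, Bryoura, Platyella, and Rhizops — a synapomorphy uniting that clade.
C2: derived state '1' in Bryoura and Rhizops only — synapomorphy for {Bryoura, Rhizops}.
C3 (derived state '1') is shared by all ingroup taxa — unites the whole ingroup.
C4: derived state '0' in Bryoeus and Platyella only — synapomorphy for {Bryoeus, Platyella}.
Most parsimonious ingroup topology: (((Bryoeus,Platyella),(Rhizops,Bryoura)),Ceratodon).
Changes per character on this tree: C1: 1; C2: 1; C3: 1; C4: 1.
Total = 4.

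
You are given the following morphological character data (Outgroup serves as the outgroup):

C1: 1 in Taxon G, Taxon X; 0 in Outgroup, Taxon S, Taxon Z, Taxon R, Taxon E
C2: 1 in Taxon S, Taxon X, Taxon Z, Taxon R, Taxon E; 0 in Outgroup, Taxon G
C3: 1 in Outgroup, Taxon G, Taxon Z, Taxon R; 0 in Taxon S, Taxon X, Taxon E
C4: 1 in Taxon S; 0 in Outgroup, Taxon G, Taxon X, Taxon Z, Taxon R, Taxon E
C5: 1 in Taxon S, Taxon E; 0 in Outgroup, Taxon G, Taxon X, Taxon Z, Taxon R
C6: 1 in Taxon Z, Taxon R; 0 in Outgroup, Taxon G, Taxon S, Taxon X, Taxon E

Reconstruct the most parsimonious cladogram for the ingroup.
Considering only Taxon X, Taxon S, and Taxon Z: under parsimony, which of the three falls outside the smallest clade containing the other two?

Taxon Z

Character polarity is set by the outgroup: the derived state is whichever differs from the outgroup's state, so for C3 the derived state is '0', and for the remaining characters it is '1'.
C1 (state '1') occurs in Taxon G and Taxon X but conflicts with the nesting implied by the other characters — most parsimoniously interpreted as homoplasy.
Only Taxon E, Taxon R, Taxon S, Taxon X, and Taxon Z show the derived state '1' for C2, supporting them as a clade.
C3: derived state '0' in Taxon E, Taxon S, and Taxon X only — synapomorphy for {Taxon E, Taxon S, Taxon X}.
C4: derived state '1' in Taxon S only — an autapomorphy, so it tells us nothing about relationships among taxa.
Only Taxon E and Taxon S show the derived state '1' for C5, supporting them as a clade.
Only Taxon R and Taxon Z show the derived state '1' for C6, supporting them as a clade.
Most parsimonious ingroup topology: ((((Taxon E,Taxon S),Taxon X),(Taxon R,Taxon Z)),Taxon G).
Taxon X and Taxon S share a more recent common ancestor with each other than either does with Taxon Z, so Taxon Z is the least closely related of the three.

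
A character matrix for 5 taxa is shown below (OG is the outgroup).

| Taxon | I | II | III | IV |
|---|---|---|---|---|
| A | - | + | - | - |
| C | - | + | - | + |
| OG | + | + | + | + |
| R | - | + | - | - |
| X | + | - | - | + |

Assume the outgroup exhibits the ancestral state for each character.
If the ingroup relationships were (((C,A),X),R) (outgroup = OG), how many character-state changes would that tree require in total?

Map each character onto (((C,A),X),R) (rooted by OG) and count the minimum state changes it requires (Fitch parsimony):
I: 2; II: 1; III: 1; IV: 2.
Total tree length = 6.

6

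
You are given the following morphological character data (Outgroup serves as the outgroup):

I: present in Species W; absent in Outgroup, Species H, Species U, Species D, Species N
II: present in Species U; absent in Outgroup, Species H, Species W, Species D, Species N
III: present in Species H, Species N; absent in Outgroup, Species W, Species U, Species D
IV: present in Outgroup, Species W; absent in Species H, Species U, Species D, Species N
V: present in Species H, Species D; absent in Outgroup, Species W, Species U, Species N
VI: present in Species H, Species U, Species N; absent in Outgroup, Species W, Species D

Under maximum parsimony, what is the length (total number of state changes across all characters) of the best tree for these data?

Character polarity is set by the outgroup: the derived state is whichever differs from the outgroup's state, so for IV the derived state is 'absent', and for the remaining characters it is 'present'.
I (derived state 'present') is unique to Species W (autapomorphy; uninformative for grouping).
II: derived state 'present' in Species U only — an autapomorphy, so it tells us nothing about relationships among taxa.
Only Species H and Species N show the derived state 'present' for III, supporting them as a clade.
IV (derived state 'absent') is shared by Species D, Species H, Species N, and Species U — a synapomorphy uniting that clade.
V groups Species D and Species H, which is incompatible with the clades supported by the remaining characters; treating it as convergent (homoplasy) costs fewer steps than any alternative tree.
VI (derived state 'present') is shared by Species H, Species N, and Species U — a synapomorphy uniting that clade.
Most parsimonious ingroup topology: ((((Species H,Species N),Species U),Species D),Species W).
Changes per character on this tree: I: 1; II: 1; III: 1; IV: 1; V: 2; VI: 1.
Total = 7.

7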